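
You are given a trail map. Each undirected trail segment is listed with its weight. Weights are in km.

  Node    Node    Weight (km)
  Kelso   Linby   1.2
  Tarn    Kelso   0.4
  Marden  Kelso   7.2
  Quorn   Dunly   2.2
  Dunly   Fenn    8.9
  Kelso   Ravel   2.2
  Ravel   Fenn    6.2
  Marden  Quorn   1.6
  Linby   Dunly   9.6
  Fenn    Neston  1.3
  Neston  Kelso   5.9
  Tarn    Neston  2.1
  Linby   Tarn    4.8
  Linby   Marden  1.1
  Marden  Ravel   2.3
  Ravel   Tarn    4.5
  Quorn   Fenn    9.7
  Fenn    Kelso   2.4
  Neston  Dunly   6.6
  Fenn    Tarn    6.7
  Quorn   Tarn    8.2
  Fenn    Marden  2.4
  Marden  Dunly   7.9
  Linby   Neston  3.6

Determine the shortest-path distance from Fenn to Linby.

Compare a few routes:
Fenn–Kelso–Linby: 2.4+1.2 = 3.6
Fenn–Marden–Linby: 2.4+1.1 = 3.5
Cheapest is Fenn–Marden–Linby at 3.5 km.

3.5 km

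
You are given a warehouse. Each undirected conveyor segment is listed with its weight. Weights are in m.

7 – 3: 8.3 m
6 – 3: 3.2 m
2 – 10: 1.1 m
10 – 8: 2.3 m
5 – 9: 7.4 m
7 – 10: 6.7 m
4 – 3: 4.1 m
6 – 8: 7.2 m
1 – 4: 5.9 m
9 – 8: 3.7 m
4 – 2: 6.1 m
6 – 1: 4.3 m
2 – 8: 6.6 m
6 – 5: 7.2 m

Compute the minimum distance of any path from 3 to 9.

Candidate routes:
3 → 4 → 2 → 8 → 9: 4.1+6.1+6.6+3.7 = 20.5
3 → 6 → 5 → 9: 3.2+7.2+7.4 = 17.8
3 → 6 → 8 → 9: 3.2+7.2+3.7 = 14.1
3 → 4 → 2 → 10 → 8 → 9: 4.1+6.1+1.1+2.3+3.7 = 17.3
Cheapest is 3 → 6 → 8 → 9 at 14.1 m.

14.1 m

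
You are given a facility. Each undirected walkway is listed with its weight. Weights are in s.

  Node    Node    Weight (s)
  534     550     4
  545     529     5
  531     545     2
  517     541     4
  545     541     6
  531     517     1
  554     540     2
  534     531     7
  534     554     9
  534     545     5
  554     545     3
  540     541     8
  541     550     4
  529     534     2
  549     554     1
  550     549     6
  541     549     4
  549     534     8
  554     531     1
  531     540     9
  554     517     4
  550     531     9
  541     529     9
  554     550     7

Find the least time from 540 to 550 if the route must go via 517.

12 s

Best 540 to 517: 540–554–531–517 costing 4
Best 517 to 550: 517–541–550 costing 8
Total via 517: 4 + 8 = 12 s.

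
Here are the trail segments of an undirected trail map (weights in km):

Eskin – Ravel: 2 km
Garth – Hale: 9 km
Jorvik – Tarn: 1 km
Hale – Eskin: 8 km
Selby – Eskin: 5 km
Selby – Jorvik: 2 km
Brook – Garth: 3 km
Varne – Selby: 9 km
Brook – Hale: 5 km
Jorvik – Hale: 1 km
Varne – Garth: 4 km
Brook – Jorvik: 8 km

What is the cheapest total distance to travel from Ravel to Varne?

Shortest distances from Ravel:
Ravel: 0
Eskin: 2  (via Ravel)
Selby: 7  (via Eskin)
Jorvik: 9  (via Selby)
Hale: 10  (via Eskin)
Tarn: 10  (via Jorvik)
Brook: 15  (via Hale)
Varne: 16  (via Selby)
Shortest route: Ravel → Eskin → Selby → Varne = 16 km.

16 km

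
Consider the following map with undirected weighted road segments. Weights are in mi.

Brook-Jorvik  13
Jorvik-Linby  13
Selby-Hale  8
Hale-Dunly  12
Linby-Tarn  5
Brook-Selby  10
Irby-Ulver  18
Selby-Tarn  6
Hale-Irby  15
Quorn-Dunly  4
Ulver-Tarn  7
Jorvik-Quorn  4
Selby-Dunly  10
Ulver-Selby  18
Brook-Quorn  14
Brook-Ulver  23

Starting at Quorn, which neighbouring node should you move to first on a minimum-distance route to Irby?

Dunly

Enumerating some paths:
Quorn → Brook → Selby → Hale → Irby: 14+10+8+15 = 47
Quorn → Dunly → Selby → Hale → Irby: 4+10+8+15 = 37
Quorn → Dunly → Hale → Irby: 4+12+15 = 31
Quorn → Dunly → Selby → Tarn → Ulver → Irby: 4+10+6+7+18 = 45
Cheapest is Quorn → Dunly → Hale → Irby at 31 mi.
So from Quorn the first move is to Dunly.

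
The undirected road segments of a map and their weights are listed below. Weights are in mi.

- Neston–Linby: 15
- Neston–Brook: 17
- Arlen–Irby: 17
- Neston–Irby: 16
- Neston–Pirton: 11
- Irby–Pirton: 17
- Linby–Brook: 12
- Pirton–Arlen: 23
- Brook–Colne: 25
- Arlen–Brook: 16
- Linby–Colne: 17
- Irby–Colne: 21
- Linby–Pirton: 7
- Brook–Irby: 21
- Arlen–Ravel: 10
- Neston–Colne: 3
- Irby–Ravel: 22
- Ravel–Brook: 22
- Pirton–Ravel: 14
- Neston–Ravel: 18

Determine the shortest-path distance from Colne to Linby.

Candidate routes:
Colne - Linby: 17 = 17
Colne - Neston - Linby: 3+15 = 18
Colne - Neston - Pirton - Linby: 3+11+7 = 21
Cheapest is Colne - Linby at 17 mi.

17 mi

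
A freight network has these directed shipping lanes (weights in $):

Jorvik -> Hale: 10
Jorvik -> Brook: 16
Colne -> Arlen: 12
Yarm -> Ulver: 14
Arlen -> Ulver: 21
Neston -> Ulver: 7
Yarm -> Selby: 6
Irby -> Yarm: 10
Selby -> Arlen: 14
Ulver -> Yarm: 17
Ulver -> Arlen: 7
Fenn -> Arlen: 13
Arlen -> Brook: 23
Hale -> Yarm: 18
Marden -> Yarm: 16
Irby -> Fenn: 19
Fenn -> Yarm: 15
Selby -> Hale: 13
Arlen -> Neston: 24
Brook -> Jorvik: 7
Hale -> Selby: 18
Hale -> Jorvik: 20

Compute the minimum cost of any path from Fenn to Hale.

Running Dijkstra from Fenn:
Fenn: 0
Arlen: 13  (via Fenn)
Yarm: 15  (via Fenn)
Selby: 21  (via Yarm)
Ulver: 29  (via Yarm)
Hale: 34  (via Selby)
Shortest route: Fenn–Yarm–Selby–Hale = $34.

$34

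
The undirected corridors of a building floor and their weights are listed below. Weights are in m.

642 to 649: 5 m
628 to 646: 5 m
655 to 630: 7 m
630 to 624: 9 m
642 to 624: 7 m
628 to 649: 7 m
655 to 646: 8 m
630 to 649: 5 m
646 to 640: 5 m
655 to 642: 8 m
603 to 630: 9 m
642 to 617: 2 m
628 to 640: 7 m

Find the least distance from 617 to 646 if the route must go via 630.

Shortest 617→630: 617 → 642 → 649 → 630 = 12
Best 630 to 646: 630 → 655 → 646 costing 15
Total via 630: 12 + 15 = 27 m.

27 m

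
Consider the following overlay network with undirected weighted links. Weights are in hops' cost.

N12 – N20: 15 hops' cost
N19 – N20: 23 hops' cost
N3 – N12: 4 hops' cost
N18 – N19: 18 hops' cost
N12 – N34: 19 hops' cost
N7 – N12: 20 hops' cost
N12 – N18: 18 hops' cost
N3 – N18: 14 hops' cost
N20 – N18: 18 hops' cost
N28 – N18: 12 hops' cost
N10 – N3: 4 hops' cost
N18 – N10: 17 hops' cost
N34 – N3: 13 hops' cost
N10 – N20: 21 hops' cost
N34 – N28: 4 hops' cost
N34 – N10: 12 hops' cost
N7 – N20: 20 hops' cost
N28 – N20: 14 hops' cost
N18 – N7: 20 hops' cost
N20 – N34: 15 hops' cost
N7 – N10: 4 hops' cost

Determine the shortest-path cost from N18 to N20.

18 hops' cost

Enumerating some paths:
N18 - N28 - N20: 12+14 = 26
N18 - N20: 18 = 18
N18 - N28 - N34 - N20: 12+4+15 = 31
Cheapest is N18 - N20 at 18 hops' cost.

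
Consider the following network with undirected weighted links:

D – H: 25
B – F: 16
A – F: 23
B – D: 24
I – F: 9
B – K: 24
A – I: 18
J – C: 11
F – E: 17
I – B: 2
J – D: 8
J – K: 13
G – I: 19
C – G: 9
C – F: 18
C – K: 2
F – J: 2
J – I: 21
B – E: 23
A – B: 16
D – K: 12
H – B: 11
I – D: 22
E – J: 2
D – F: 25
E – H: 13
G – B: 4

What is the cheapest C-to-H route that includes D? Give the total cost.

37

Shortest C→D: C–K–D = 14
Shortest D→H: D–J–E–H = 23
Total via D: 14 + 23 = 37.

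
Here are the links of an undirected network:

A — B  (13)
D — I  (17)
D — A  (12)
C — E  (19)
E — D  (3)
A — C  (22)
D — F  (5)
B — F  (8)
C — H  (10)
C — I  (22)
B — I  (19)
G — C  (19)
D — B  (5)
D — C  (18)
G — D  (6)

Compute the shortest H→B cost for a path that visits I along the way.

51

Best H to I: H → C → I costing 32
Shortest I→B: I → B = 19
Total via I: 32 + 19 = 51.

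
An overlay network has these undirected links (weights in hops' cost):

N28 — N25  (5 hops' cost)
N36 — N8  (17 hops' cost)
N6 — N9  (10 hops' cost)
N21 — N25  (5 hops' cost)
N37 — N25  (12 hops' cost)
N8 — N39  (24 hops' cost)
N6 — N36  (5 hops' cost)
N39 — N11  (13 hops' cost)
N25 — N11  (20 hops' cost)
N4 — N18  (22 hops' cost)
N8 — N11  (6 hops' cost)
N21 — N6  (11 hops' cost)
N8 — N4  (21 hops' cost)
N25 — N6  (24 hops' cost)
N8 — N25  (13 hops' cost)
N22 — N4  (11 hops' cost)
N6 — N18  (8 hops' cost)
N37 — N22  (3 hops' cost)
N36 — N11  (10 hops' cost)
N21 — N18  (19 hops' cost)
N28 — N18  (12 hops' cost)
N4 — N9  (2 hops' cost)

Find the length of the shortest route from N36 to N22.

28 hops' cost

Enumerating some paths:
N36–N6–N21–N25–N37–N22: 5+11+5+12+3 = 36
N36–N6–N25–N37–N22: 5+24+12+3 = 44
N36–N6–N9–N4–N22: 5+10+2+11 = 28
The minimum is 28 hops' cost via N36–N6–N9–N4–N22.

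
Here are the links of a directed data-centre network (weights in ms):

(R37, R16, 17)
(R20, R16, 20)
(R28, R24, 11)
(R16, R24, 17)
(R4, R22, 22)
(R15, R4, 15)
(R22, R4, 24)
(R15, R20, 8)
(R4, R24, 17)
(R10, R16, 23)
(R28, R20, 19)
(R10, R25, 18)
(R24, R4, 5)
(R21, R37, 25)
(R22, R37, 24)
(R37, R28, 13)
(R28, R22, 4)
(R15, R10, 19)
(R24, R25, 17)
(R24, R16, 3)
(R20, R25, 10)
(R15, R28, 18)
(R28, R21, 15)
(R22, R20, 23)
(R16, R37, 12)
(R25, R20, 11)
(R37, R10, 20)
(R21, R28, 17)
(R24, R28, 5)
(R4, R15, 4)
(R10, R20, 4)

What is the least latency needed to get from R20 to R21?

57 ms

Enumerating some paths:
R20 - R16 - R24 - R4 - R15 - R28 - R21: 20+17+5+4+18+15 = 79
R20 - R16 - R24 - R28 - R21: 20+17+5+15 = 57
R20 - R16 - R37 - R28 - R21: 20+12+13+15 = 60
The minimum is 57 ms via R20 - R16 - R24 - R28 - R21.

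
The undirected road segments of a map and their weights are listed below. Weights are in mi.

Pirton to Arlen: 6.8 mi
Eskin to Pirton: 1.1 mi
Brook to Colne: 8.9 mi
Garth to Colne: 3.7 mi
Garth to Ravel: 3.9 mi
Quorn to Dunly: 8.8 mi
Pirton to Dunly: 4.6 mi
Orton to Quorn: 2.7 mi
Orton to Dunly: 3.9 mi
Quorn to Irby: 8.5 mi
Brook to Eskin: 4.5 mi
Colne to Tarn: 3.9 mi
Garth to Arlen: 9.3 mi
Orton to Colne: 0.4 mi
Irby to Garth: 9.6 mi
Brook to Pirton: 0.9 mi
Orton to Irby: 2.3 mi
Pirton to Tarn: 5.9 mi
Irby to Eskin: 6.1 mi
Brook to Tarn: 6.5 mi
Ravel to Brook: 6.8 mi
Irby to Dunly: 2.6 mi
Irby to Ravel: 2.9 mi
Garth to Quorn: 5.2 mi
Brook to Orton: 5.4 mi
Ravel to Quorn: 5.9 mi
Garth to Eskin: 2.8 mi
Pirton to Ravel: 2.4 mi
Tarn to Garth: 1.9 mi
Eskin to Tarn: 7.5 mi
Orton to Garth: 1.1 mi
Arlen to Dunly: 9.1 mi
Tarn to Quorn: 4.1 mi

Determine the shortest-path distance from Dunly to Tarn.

Settle nodes by increasing distance from Dunly:
Dunly: 0
Irby: 2.6  (via Dunly)
Orton: 3.9  (via Dunly)
Colne: 4.3  (via Orton)
Pirton: 4.6  (via Dunly)
Garth: 5  (via Orton)
Ravel: 5.5  (via Irby)
Brook: 5.5  (via Pirton)
Eskin: 5.7  (via Pirton)
Quorn: 6.6  (via Orton)
Tarn: 6.9  (via Garth)
Shortest route: Dunly → Orton → Garth → Tarn = 6.9 mi.

6.9 mi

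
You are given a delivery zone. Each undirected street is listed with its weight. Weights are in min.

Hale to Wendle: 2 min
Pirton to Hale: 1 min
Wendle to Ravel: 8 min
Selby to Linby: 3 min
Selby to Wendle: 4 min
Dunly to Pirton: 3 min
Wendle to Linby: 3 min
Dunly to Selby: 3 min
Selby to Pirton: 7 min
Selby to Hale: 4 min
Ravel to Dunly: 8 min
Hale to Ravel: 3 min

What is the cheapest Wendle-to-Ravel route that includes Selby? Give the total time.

11 min

Shortest Wendle→Selby: Wendle → Selby = 4
Shortest Selby→Ravel: Selby → Hale → Ravel = 7
Total via Selby: 4 + 7 = 11 min.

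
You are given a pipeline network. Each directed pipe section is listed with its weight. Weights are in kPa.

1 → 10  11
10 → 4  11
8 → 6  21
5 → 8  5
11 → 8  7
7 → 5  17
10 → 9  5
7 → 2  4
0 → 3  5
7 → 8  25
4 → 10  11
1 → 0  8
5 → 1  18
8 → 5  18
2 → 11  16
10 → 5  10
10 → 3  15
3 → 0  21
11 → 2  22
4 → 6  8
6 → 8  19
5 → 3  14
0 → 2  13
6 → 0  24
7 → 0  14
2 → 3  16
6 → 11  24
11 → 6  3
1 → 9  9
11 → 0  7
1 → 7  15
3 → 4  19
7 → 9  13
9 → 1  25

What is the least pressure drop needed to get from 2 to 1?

Enumerating some paths:
2–3–4–10–5–1: 16+19+11+10+18 = 74
2–11–6–8–5–1: 16+3+19+18+18 = 74
2–11–8–5–1: 16+7+18+18 = 59
2–3–4–10–9–1: 16+19+11+5+25 = 76
Cheapest is 2–11–8–5–1 at 59 kPa.

59 kPa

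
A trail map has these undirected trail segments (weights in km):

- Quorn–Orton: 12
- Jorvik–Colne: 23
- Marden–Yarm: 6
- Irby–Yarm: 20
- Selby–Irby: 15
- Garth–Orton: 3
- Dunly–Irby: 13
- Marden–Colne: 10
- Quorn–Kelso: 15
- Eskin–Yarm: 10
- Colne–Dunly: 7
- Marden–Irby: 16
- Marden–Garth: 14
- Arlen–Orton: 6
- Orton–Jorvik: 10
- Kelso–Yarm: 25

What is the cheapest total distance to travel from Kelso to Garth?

30 km

Compare a few routes:
Kelso → Yarm → Irby → Marden → Garth: 25+20+16+14 = 75
Kelso → Quorn → Orton → Garth: 15+12+3 = 30
Kelso → Yarm → Marden → Garth: 25+6+14 = 45
Cheapest is Kelso → Quorn → Orton → Garth at 30 km.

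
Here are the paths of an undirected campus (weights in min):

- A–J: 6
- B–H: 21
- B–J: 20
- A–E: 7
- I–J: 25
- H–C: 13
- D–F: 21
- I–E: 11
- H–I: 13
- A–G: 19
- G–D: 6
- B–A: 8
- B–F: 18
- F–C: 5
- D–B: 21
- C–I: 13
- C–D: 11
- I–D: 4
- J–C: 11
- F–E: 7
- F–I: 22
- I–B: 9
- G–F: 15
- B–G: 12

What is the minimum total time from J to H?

Candidate routes:
J → C → H: 11+13 = 24
J → A → B → I → H: 6+8+9+13 = 36
J → A → B → H: 6+8+21 = 35
The minimum is 24 min via J → C → H.

24 min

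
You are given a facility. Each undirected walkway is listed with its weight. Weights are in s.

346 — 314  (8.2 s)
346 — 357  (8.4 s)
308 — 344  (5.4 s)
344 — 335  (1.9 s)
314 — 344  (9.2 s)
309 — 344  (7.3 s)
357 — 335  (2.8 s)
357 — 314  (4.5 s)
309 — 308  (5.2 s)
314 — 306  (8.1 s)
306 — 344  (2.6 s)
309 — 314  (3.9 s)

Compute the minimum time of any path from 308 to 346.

17.3 s

Compare a few routes:
308 → 309 → 314 → 357 → 346: 5.2+3.9+4.5+8.4 = 22
308 → 309 → 314 → 346: 5.2+3.9+8.2 = 17.3
308 → 344 → 314 → 346: 5.4+9.2+8.2 = 22.8
308 → 344 → 335 → 357 → 346: 5.4+1.9+2.8+8.4 = 18.5
The minimum is 17.3 s via 308 → 309 → 314 → 346.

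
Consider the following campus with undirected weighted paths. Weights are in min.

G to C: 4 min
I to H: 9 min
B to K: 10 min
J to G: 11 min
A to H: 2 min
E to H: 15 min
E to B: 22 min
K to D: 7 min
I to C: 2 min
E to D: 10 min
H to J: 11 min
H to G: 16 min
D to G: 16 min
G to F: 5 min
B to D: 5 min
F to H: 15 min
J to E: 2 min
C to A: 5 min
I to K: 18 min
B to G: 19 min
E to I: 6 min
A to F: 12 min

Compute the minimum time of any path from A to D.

23 min

Candidate routes:
A - C - I - E - D: 5+2+6+10 = 23
A - C - G - D: 5+4+16 = 25
A - H - J - E - D: 2+11+2+10 = 25
Cheapest is A - C - I - E - D at 23 min.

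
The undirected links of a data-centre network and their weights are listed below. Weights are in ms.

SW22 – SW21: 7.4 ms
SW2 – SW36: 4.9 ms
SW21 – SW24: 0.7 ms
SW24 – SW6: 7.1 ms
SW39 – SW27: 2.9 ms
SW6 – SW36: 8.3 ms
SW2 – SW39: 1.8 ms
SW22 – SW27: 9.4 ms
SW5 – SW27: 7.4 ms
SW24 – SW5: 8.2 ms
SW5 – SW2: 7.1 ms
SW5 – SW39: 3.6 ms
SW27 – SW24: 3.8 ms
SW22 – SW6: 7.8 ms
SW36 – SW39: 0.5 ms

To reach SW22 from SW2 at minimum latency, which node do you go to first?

Enumerating some paths:
SW2–SW39–SW27–SW24–SW21–SW22: 1.8+2.9+3.8+0.7+7.4 = 16.6
SW2–SW39–SW27–SW22: 1.8+2.9+9.4 = 14.1
The minimum is 14.1 ms via SW2–SW39–SW27–SW22.
So from SW2 the first move is to SW39.

SW39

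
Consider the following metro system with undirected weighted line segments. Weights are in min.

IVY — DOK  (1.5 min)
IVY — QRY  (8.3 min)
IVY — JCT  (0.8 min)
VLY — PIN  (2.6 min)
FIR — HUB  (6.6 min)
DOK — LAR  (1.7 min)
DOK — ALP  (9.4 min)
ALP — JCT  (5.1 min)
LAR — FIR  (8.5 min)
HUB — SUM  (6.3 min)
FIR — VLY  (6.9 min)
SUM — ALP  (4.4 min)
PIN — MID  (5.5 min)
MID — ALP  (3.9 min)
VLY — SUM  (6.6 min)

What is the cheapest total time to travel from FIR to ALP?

17.3 min

Settle nodes by increasing distance from FIR:
FIR: 0
HUB: 6.6  (via FIR)
VLY: 6.9  (via FIR)
LAR: 8.5  (via FIR)
PIN: 9.5  (via VLY)
DOK: 10.2  (via LAR)
IVY: 11.7  (via DOK)
JCT: 12.5  (via IVY)
SUM: 12.9  (via HUB)
MID: 15  (via PIN)
ALP: 17.3  (via SUM)
Shortest route: FIR → HUB → SUM → ALP = 17.3 min.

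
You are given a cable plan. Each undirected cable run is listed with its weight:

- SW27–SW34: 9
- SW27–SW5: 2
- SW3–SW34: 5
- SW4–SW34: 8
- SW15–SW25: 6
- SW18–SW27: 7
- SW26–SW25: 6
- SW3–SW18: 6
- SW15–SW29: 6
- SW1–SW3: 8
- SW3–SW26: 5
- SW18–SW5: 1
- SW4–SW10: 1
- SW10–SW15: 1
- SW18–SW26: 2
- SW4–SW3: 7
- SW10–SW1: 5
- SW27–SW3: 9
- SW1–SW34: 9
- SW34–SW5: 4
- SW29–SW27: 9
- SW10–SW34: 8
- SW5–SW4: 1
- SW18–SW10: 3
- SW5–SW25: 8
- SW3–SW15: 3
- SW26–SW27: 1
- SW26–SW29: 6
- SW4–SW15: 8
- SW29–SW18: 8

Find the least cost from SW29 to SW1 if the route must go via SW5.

16

Shortest SW29→SW5: SW29–SW26–SW27–SW5 = 9
Shortest SW5→SW1: SW5–SW4–SW10–SW1 = 7
Total via SW5: 9 + 7 = 16.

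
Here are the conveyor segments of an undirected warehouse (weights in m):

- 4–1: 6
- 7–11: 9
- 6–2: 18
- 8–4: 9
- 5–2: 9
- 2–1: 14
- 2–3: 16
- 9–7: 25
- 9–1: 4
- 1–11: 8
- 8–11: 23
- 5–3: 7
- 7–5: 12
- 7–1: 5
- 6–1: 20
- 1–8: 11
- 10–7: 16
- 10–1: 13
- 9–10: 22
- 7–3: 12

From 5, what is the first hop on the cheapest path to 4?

7

Candidate routes:
5–3–7–1–4: 7+12+5+6 = 30
5–7–1–4: 12+5+6 = 23
5–2–1–4: 9+14+6 = 29
The minimum is 23 m via 5–7–1–4.
So from 5 the first move is to 7.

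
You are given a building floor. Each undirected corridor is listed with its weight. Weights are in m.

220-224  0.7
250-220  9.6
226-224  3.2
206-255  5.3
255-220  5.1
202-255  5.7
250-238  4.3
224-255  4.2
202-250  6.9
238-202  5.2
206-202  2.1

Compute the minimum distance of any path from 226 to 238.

17.8 m

Settle nodes by increasing distance from 226:
226: 0
224: 3.2  (via 226)
220: 3.9  (via 224)
255: 7.4  (via 224)
206: 12.7  (via 255)
202: 13.1  (via 255)
250: 13.5  (via 220)
238: 17.8  (via 250)
Shortest route: 226 → 224 → 220 → 250 → 238 = 17.8 m.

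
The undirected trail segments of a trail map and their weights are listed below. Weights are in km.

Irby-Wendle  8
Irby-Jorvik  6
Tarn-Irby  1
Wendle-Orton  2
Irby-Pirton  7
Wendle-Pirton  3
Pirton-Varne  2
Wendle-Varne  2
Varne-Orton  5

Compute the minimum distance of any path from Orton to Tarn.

11 km

Running Dijkstra from Orton:
Orton: 0
Wendle: 2  (via Orton)
Varne: 4  (via Wendle)
Pirton: 5  (via Wendle)
Irby: 10  (via Wendle)
Tarn: 11  (via Irby)
Shortest route: Orton → Wendle → Irby → Tarn = 11 km.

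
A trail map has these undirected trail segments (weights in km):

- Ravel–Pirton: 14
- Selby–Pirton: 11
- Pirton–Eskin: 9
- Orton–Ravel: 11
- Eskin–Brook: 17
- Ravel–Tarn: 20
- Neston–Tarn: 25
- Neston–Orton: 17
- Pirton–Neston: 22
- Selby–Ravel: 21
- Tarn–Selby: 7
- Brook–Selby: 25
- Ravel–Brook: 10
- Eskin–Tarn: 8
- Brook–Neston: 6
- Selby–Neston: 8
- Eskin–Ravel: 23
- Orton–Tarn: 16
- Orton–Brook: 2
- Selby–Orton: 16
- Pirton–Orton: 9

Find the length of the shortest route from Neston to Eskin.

23 km

Enumerating some paths:
Neston → Brook → Eskin: 6+17 = 23
Neston → Selby → Pirton → Eskin: 8+11+9 = 28
Neston → Brook → Orton → Pirton → Eskin: 6+2+9+9 = 26
The minimum is 23 km via Neston → Brook → Eskin.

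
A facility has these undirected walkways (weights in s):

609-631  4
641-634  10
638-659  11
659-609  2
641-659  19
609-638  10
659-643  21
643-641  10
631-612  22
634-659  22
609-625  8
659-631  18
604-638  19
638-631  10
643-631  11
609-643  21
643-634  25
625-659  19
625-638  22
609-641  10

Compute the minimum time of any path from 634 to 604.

49 s

Compare a few routes:
634–641–609–638–604: 10+10+10+19 = 49
634–641–609–659–638–604: 10+10+2+11+19 = 52
The minimum is 49 s via 634–641–609–638–604.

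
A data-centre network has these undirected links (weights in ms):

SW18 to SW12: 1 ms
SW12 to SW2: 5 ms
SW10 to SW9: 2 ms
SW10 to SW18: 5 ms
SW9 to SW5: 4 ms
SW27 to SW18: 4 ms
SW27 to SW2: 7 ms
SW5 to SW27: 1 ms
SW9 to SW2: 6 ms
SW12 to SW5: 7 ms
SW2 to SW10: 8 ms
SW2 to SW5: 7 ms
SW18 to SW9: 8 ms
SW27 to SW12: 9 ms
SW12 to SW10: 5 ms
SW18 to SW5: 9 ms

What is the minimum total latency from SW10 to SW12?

5 ms

Settle nodes by increasing distance from SW10:
SW10: 0
SW9: 2  (via SW10)
SW18: 5  (via SW10)
SW12: 5  (via SW10)
Shortest route: SW10–SW12 = 5 ms.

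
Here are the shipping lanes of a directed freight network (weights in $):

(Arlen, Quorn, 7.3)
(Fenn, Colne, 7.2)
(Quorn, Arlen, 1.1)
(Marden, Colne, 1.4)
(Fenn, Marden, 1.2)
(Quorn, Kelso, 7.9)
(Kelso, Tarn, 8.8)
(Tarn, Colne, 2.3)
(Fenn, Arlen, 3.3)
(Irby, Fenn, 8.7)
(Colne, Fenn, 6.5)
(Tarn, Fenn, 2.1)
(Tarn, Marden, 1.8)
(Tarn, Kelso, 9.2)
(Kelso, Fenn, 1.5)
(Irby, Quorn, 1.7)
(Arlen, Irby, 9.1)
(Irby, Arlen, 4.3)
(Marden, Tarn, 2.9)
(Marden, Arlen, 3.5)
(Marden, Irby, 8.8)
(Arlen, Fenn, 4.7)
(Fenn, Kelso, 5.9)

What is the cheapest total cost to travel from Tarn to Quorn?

Shortest distances from Tarn:
Tarn: 0
Marden: 1.8  (via Tarn)
Fenn: 2.1  (via Tarn)
Colne: 2.3  (via Tarn)
Arlen: 5.3  (via Marden)
Kelso: 8  (via Fenn)
Irby: 10.6  (via Marden)
Quorn: 12.3  (via Irby)
Shortest route: Tarn → Marden → Irby → Quorn = $12.3.

$12.3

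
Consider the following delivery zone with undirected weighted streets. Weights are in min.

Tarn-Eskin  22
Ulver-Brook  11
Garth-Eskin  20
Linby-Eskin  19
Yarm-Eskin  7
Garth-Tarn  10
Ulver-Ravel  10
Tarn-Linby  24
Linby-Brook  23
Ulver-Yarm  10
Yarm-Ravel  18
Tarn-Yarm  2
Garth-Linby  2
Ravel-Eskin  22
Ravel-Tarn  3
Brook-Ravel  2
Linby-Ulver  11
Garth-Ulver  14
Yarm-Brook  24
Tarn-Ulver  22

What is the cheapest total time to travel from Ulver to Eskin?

17 min

Candidate routes:
Ulver → Ravel → Tarn → Yarm → Eskin: 10+3+2+7 = 22
Ulver → Yarm → Eskin: 10+7 = 17
The minimum is 17 min via Ulver → Yarm → Eskin.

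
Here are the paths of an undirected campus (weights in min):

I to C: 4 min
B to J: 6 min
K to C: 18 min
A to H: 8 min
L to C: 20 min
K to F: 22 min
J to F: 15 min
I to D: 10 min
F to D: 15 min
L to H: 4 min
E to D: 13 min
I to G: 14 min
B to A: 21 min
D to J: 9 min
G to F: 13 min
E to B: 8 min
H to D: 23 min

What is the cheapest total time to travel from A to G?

50 min

Enumerating some paths:
A → H → L → C → I → G: 8+4+20+4+14 = 50
A → H → D → I → G: 8+23+10+14 = 55
A → B → J → F → G: 21+6+15+13 = 55
A → H → D → F → G: 8+23+15+13 = 59
The minimum is 50 min via A → H → L → C → I → G.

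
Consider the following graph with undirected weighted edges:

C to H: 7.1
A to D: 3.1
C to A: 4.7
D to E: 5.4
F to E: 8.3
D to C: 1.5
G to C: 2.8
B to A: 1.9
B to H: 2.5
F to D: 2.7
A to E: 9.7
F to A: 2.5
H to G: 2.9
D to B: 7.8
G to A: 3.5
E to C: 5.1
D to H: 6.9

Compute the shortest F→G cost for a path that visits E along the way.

16

Shortest F→E: F–D–E = 8.1
Best E to G: E–C–G costing 7.9
Total via E: 8.1 + 7.9 = 16.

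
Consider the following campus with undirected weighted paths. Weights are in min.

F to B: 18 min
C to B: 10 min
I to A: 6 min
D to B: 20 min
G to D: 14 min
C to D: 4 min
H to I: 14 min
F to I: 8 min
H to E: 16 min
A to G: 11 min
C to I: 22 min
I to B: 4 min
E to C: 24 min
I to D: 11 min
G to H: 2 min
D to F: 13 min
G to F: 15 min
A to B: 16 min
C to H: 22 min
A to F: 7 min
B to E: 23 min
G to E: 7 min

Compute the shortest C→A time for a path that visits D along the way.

21 min

Shortest C→D: C–D = 4
Shortest D→A: D–I–A = 17
Total via D: 4 + 17 = 21 min.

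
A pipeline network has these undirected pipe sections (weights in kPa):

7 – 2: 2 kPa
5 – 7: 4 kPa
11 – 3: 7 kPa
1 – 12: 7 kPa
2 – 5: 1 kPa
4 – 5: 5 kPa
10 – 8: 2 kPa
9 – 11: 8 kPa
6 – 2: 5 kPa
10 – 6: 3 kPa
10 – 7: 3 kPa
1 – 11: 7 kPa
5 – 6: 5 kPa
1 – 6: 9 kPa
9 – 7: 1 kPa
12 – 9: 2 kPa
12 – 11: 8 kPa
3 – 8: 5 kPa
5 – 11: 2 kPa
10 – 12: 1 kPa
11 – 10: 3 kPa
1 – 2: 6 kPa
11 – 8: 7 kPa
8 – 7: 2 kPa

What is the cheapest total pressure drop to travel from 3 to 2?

Compare a few routes:
3–8–7–2: 5+2+2 = 9
3–11–5–2: 7+2+1 = 10
The minimum is 9 kPa via 3–8–7–2.

9 kPa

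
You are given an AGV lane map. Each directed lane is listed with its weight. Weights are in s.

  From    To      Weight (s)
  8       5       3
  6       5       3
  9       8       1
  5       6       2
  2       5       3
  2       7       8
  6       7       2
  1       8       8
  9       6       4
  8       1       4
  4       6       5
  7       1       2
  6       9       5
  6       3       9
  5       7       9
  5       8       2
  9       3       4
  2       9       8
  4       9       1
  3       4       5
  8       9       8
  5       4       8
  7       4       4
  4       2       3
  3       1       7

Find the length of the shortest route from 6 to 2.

9 s

Compare a few routes:
6–7–4–2: 2+4+3 = 9
6–5–4–2: 3+8+3 = 14
Cheapest is 6–7–4–2 at 9 s.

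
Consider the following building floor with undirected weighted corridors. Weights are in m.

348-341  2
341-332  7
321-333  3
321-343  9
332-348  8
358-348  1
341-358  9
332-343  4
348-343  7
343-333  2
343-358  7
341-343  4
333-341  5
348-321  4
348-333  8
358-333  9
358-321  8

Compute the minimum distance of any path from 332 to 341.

7 m

Running Dijkstra from 332:
332: 0
343: 4  (via 332)
333: 6  (via 343)
341: 7  (via 332)
Shortest route: 332–341 = 7 m.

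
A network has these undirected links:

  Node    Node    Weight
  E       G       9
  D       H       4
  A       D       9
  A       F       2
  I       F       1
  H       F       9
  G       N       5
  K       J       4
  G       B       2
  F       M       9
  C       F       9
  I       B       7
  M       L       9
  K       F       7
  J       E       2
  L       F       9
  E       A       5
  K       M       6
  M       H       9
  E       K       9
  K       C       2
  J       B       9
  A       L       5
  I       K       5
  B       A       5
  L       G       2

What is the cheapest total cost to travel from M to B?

Settle nodes by increasing distance from M:
M: 0
K: 6  (via M)
C: 8  (via K)
F: 9  (via M)
H: 9  (via M)
L: 9  (via M)
I: 10  (via F)
J: 10  (via K)
A: 11  (via F)
G: 11  (via L)
E: 12  (via J)
B: 13  (via G)
Shortest route: M → L → G → B = 13.

13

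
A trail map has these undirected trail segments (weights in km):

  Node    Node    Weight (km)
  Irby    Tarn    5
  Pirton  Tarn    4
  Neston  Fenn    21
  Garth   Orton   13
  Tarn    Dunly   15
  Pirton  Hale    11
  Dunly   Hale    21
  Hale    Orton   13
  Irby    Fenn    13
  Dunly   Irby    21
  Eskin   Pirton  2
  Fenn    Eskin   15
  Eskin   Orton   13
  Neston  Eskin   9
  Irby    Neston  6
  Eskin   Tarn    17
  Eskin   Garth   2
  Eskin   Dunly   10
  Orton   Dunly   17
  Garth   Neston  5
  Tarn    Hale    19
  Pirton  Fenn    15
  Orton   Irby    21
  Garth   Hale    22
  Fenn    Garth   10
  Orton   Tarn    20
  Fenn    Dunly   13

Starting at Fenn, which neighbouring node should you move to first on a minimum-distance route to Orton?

Candidate routes:
Fenn–Eskin–Garth–Orton: 15+2+13 = 30
Fenn–Garth–Eskin–Orton: 10+2+13 = 25
Fenn–Garth–Orton: 10+13 = 23
Fenn–Eskin–Orton: 15+13 = 28
Cheapest is Fenn–Garth–Orton at 23 km.
So from Fenn the first move is to Garth.

Garth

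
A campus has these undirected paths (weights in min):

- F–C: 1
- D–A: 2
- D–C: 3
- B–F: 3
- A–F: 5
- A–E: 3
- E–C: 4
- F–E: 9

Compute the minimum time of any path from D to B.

7 min

Compare a few routes:
D - C - F - B: 3+1+3 = 7
D - A - F - B: 2+5+3 = 10
Cheapest is D - C - F - B at 7 min.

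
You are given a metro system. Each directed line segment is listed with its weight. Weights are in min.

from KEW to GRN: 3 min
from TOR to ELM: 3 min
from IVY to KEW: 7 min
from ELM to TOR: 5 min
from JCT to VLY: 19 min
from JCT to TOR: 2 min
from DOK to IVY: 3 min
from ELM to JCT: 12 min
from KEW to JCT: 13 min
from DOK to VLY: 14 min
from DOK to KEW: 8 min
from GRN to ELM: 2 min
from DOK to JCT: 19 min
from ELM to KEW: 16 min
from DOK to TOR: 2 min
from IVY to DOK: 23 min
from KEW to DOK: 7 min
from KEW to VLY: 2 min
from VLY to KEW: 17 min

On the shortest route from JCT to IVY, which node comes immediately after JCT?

Enumerating some paths:
JCT–VLY–KEW–DOK–IVY: 19+17+7+3 = 46
JCT–TOR–ELM–KEW–DOK–IVY: 2+3+16+7+3 = 31
The minimum is 31 min via JCT–TOR–ELM–KEW–DOK–IVY.
So from JCT the first move is to TOR.

TOR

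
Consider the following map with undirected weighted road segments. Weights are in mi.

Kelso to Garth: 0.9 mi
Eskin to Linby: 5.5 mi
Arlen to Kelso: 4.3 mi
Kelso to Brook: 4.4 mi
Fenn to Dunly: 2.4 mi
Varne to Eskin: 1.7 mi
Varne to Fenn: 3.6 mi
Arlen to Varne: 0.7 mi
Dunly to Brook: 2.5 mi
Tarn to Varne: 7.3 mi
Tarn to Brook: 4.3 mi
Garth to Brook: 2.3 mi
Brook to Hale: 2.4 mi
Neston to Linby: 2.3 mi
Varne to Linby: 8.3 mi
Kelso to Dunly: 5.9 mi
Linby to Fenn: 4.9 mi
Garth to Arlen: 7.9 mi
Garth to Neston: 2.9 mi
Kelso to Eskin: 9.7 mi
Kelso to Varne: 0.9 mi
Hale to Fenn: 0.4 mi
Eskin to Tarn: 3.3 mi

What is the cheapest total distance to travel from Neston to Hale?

Running Dijkstra from Neston:
Neston: 0
Linby: 2.3  (via Neston)
Garth: 2.9  (via Neston)
Kelso: 3.8  (via Garth)
Varne: 4.7  (via Kelso)
Brook: 5.2  (via Garth)
Arlen: 5.4  (via Varne)
Eskin: 6.4  (via Varne)
Fenn: 7.2  (via Linby)
Hale: 7.6  (via Brook)
Shortest route: Neston → Garth → Brook → Hale = 7.6 mi.

7.6 mi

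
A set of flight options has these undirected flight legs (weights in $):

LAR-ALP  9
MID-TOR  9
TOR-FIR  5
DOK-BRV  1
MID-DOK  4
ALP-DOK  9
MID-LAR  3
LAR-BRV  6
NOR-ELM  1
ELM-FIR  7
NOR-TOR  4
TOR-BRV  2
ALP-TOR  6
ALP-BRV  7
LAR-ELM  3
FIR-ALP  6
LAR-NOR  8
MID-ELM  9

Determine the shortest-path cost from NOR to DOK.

$7

Enumerating some paths:
NOR → ELM → LAR → MID → DOK: 1+3+3+4 = 11
NOR → TOR → BRV → DOK: 4+2+1 = 7
NOR → ELM → LAR → BRV → DOK: 1+3+6+1 = 11
NOR → ELM → MID → DOK: 1+9+4 = 14
The minimum is $7 via NOR → TOR → BRV → DOK.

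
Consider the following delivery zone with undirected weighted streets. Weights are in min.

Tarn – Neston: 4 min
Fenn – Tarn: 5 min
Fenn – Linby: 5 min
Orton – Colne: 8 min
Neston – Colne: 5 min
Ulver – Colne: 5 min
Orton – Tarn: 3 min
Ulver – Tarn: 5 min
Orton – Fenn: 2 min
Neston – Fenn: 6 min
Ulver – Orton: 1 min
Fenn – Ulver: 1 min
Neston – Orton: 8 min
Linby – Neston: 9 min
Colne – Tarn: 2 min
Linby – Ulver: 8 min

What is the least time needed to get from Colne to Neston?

Running Dijkstra from Colne:
Colne: 0
Tarn: 2  (via Colne)
Orton: 5  (via Tarn)
Ulver: 5  (via Colne)
Neston: 5  (via Colne)
Shortest route: Colne → Neston = 5 min.

5 min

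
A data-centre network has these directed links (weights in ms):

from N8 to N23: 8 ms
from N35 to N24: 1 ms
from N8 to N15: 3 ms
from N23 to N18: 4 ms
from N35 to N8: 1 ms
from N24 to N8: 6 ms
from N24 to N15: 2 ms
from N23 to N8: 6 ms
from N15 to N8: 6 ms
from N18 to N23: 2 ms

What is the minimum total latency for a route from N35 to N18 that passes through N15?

21 ms

Best N35 to N15: N35–N24–N15 costing 3
Shortest N15→N18: N15–N8–N23–N18 = 18
Total via N15: 3 + 18 = 21 ms.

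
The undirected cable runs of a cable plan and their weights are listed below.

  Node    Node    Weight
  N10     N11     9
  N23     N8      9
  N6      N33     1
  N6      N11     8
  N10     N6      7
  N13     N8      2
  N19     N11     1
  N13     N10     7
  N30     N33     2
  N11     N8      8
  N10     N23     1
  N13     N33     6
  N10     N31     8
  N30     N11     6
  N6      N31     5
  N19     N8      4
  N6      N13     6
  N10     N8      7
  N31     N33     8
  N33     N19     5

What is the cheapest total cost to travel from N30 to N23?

Enumerating some paths:
N30 - N33 - N6 - N13 - N10 - N23: 2+1+6+7+1 = 17
N30 - N33 - N13 - N10 - N23: 2+6+7+1 = 16
N30 - N11 - N10 - N23: 6+9+1 = 16
N30 - N33 - N6 - N10 - N23: 2+1+7+1 = 11
Cheapest is N30 - N33 - N6 - N10 - N23 at 11.

11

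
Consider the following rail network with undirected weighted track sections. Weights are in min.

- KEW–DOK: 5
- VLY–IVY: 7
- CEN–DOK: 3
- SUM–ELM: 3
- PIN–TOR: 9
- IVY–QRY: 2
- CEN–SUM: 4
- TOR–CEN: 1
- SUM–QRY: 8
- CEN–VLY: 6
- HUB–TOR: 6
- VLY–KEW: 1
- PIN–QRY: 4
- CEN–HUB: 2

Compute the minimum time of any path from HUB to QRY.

Settle nodes by increasing distance from HUB:
HUB: 0
CEN: 2  (via HUB)
TOR: 3  (via CEN)
DOK: 5  (via CEN)
SUM: 6  (via CEN)
VLY: 8  (via CEN)
KEW: 9  (via VLY)
ELM: 9  (via SUM)
PIN: 12  (via TOR)
QRY: 14  (via SUM)
Shortest route: HUB–CEN–SUM–QRY = 14 min.

14 min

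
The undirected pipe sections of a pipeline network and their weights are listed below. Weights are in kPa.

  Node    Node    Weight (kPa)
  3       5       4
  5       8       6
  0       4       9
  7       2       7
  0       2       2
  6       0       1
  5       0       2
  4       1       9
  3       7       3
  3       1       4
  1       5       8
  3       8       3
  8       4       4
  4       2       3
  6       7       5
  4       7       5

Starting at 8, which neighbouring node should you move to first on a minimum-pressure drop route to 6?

Compare a few routes:
8–5–0–6: 6+2+1 = 9
8–3–5–0–6: 3+4+2+1 = 10
8–4–2–0–6: 4+3+2+1 = 10
The minimum is 9 kPa via 8–5–0–6.
So from 8 the first move is to 5.

5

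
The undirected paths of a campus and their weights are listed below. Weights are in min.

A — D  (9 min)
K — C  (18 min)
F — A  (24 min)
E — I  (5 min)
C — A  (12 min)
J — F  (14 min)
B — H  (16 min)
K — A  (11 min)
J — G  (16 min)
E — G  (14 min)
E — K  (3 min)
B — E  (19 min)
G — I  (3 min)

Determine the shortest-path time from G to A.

Enumerating some paths:
G → E → K → A: 14+3+11 = 28
G → I → E → K → A: 3+5+3+11 = 22
The minimum is 22 min via G → I → E → K → A.

22 min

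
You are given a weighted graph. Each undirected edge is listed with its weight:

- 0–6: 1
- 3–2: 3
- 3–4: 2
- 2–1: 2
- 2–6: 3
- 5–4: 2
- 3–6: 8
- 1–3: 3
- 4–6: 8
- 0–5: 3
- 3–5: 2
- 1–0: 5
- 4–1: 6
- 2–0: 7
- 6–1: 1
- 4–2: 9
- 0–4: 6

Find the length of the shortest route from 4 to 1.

Compare a few routes:
4 - 1: 6 = 6
4 - 3 - 1: 2+3 = 5
The minimum is 5 via 4 - 3 - 1.

5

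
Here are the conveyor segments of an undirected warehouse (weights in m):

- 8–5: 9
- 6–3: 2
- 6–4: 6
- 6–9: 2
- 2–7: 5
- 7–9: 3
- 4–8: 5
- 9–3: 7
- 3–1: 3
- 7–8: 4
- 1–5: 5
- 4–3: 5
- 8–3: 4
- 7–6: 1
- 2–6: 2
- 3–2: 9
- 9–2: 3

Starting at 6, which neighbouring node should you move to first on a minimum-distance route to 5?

3

Compare a few routes:
6–7–8–5: 1+4+9 = 14
6–3–1–5: 2+3+5 = 10
The minimum is 10 m via 6–3–1–5.
So from 6 the first move is to 3.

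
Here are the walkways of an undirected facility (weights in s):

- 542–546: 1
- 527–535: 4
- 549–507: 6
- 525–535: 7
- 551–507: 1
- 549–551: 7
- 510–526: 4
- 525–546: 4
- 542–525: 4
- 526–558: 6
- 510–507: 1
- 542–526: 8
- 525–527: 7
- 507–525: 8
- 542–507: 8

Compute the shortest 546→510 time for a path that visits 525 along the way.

Shortest 546→525: 546–525 = 4
Best 525 to 510: 525–507–510 costing 9
Total via 525: 4 + 9 = 13 s.

13 s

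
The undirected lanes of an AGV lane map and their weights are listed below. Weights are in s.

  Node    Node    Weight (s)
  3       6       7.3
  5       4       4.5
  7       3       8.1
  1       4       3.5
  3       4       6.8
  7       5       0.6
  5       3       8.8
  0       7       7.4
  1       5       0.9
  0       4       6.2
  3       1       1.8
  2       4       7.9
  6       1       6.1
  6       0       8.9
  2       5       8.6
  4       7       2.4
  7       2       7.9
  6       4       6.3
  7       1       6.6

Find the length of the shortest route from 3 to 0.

10.7 s

Candidate routes:
3 → 1 → 5 → 7 → 0: 1.8+0.9+0.6+7.4 = 10.7
3 → 1 → 4 → 0: 1.8+3.5+6.2 = 11.5
3 → 1 → 5 → 7 → 4 → 0: 1.8+0.9+0.6+2.4+6.2 = 11.9
Cheapest is 3 → 1 → 5 → 7 → 0 at 10.7 s.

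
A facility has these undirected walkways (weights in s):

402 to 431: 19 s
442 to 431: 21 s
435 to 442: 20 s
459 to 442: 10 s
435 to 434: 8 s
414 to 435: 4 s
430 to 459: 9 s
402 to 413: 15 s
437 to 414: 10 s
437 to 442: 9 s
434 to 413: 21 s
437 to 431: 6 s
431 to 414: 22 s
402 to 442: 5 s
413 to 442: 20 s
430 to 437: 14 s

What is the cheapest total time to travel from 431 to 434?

Running Dijkstra from 431:
431: 0
437: 6  (via 431)
442: 15  (via 437)
414: 16  (via 437)
402: 19  (via 431)
430: 20  (via 437)
435: 20  (via 414)
459: 25  (via 442)
434: 28  (via 435)
Shortest route: 431–437–414–435–434 = 28 s.

28 s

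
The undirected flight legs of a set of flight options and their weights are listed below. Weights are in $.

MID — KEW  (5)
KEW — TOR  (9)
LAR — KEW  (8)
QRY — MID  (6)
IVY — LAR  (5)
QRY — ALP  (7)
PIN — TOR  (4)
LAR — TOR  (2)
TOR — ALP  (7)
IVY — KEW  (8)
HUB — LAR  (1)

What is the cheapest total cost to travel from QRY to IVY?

$19

Enumerating some paths:
QRY → MID → KEW → LAR → IVY: 6+5+8+5 = 24
QRY → ALP → TOR → LAR → IVY: 7+7+2+5 = 21
QRY → MID → KEW → TOR → LAR → IVY: 6+5+9+2+5 = 27
QRY → MID → KEW → IVY: 6+5+8 = 19
Cheapest is QRY → MID → KEW → IVY at $19.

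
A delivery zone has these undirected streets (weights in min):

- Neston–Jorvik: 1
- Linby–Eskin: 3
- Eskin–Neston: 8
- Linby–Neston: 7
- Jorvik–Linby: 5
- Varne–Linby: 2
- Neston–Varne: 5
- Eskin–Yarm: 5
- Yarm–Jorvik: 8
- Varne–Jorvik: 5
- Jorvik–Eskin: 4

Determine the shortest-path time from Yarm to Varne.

Candidate routes:
Yarm–Eskin–Jorvik–Varne: 5+4+5 = 14
Yarm–Jorvik–Varne: 8+5 = 13
Yarm–Eskin–Linby–Varne: 5+3+2 = 10
Cheapest is Yarm–Eskin–Linby–Varne at 10 min.

10 min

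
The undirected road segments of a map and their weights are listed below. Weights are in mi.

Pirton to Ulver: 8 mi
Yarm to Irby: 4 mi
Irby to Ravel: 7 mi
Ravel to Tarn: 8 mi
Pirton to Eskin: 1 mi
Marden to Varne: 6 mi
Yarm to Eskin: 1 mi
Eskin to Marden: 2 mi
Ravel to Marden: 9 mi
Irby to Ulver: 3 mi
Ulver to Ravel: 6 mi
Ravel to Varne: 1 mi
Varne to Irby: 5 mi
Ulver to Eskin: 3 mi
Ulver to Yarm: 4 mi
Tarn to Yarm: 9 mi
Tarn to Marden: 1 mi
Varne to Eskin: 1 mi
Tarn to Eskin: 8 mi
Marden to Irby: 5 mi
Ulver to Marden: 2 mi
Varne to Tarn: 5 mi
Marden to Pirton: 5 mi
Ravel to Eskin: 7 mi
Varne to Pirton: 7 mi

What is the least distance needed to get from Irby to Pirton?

6 mi

Settle nodes by increasing distance from Irby:
Irby: 0
Ulver: 3  (via Irby)
Yarm: 4  (via Irby)
Eskin: 5  (via Yarm)
Marden: 5  (via Irby)
Varne: 5  (via Irby)
Pirton: 6  (via Eskin)
Shortest route: Irby → Yarm → Eskin → Pirton = 6 mi.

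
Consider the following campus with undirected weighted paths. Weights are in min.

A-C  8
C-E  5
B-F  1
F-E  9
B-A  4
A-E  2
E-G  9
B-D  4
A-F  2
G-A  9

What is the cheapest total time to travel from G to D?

Compare a few routes:
G - A - B - D: 9+4+4 = 17
G - A - F - B - D: 9+2+1+4 = 16
The minimum is 16 min via G - A - F - B - D.

16 min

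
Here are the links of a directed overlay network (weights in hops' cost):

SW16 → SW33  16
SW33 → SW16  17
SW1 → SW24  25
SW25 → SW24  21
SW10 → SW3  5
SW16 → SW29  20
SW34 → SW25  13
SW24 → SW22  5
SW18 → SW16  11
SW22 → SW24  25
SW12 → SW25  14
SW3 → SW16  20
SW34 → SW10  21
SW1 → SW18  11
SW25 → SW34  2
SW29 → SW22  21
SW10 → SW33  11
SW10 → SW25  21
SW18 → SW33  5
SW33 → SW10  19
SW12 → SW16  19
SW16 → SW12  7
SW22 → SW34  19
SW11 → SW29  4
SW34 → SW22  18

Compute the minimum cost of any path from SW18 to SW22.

Running Dijkstra from SW18:
SW18: 0
SW33: 5  (via SW18)
SW16: 11  (via SW18)
SW12: 18  (via SW16)
SW10: 24  (via SW33)
SW3: 29  (via SW10)
SW29: 31  (via SW16)
SW25: 32  (via SW12)
SW34: 34  (via SW25)
SW22: 52  (via SW29)
Shortest route: SW18 → SW16 → SW29 → SW22 = 52 hops' cost.

52 hops' cost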